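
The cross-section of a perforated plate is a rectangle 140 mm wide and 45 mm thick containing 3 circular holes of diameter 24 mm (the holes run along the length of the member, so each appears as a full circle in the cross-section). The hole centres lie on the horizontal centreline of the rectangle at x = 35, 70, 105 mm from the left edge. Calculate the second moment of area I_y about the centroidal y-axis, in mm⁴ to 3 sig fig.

I_y ≈ 9.13 × 10⁶ mm⁴

Decompose the section into non-overlapping parts with the origin at the bottom-left of its bounding rectangle.
Plate: 140 × 45, A = 6 300 mm², x = 70 mm, Ī = 10 290 000 mm⁴.
Hole 1 (subtracted): ⌀24, A = 452.39 mm², x = 35 mm, Ī = 16 286 mm⁴.
Hole 2 (subtracted): ⌀24, A = 452.39 mm², x = 70 mm, Ī = 16 286 mm⁴.
Hole 3 (subtracted): ⌀24, A = 452.39 mm², x = 105 mm, Ī = 16 286 mm⁴.
By symmetry the centroid is at mid-width, x̄ = 70 mm.
Transfer each piece to the centroidal y-axis using Ī + A·d² with d = x − 70:
  plate: d = 0 mm → contributes +10 290 000 mm⁴
  hole 1: d = -35 mm → contributes −570 463 mm⁴
  hole 2: d = 0 mm → contributes −16 286 mm⁴
  hole 3: d = 35 mm → contributes −570 463 mm⁴
Total I = 9 132 788 mm⁴.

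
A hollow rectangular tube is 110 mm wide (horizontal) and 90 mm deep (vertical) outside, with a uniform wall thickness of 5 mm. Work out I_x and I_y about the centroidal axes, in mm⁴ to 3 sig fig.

I_x ≈ 2.42 × 10⁶ mm⁴, I_y ≈ 3.32 × 10⁶ mm⁴

Decompose the section into non-overlapping parts with the origin at the bottom-left of its bounding rectangle.
Outer rectangle: 110 × 90, A = 9 900 mm², y = 45 mm, Ī = 6 682 500 mm⁴.
Inner void (subtracted): 100 × 80, A = 8 000 mm², y = 45 mm, Ī = 4 266 667 mm⁴.
By symmetry the centroid is at mid-height, ȳ = 45 mm.
All pieces are centred on the centroidal x-axis, so I = ΣĪ (holes subtracted) = 2 415 833 mm⁴.
Repeating about the centroidal y-axis gives I_y = 3 315 833 mm⁴.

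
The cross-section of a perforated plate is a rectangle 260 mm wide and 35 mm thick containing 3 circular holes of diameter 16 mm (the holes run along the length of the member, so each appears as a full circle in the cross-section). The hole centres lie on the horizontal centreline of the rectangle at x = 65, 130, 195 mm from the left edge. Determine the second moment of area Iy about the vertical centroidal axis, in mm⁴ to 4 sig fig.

Iy ≈ 4.955 × 10⁷ mm⁴

Split into non-overlapping primitives; take the origin at the lower-left of the bounding box.
Plate: 260 × 35, A = 9 100 mm², x = 130 mm, Ī = 51 263 333 mm⁴.
Hole 1 (subtracted): ⌀16, A = 201.062 mm², x = 65 mm, Ī = 3216.99 mm⁴.
Hole 2 (subtracted): ⌀16, A = 201.062 mm², x = 130 mm, Ī = 3216.99 mm⁴.
Hole 3 (subtracted): ⌀16, A = 201.062 mm², x = 195 mm, Ī = 3216.99 mm⁴.
By symmetry the centroid is at mid-width, x̄ = 130 mm.
Transfer each piece to the vertical centroidal axis using Ī + A·d² with d = x − 130:
  plate: d = 0 mm → contributes +51 263 333 mm⁴
  hole 1: d = -65 mm → contributes −852 704 mm⁴
  hole 2: d = 0 mm → contributes −3216.99 mm⁴
  hole 3: d = 65 mm → contributes −852 704 mm⁴
Total I = 49 554 709 mm⁴.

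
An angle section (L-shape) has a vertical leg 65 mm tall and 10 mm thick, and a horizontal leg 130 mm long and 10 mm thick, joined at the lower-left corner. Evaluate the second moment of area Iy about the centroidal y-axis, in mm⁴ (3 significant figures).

Iy ≈ 3.23 × 10⁶ mm⁴

Treat the section as a set of non-overlapping primitives; coordinates are from the bounding-box lower-left.
Vertical leg: 10 × 65, A = 650 mm², x = 5 mm, Ī = 5416.7 mm⁴.
Horizontal leg (remainder): 120 × 10, A = 1 200 mm², x = 70 mm, Ī = 1 440 000 mm⁴.
Centroid: x̄ = ΣA·x / ΣA = 47.162 mm.
Transfer each piece to the centroidal y-axis using Ī + A·d² with d = x − 47.162:
  vertical leg: d = -42.162 mm → contributes +1 160 888 mm⁴
  horizontal leg (remainder): d = 22.838 mm → contributes +2 065 880 mm⁴
Total I = 3 226 768 mm⁴.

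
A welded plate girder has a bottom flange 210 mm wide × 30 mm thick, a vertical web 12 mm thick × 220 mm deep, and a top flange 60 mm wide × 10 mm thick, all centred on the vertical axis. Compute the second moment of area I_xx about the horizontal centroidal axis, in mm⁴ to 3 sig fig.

I_xx ≈ 6.34 × 10⁷ mm⁴

Break the section into simple shapes (no overlaps), measuring from the bottom-left corner of the bounding box.
Bottom plate: 210 × 30, A = 6 300 mm², y = 15 mm, Ī = 472 500 mm⁴.
Web plate: 12 × 220, A = 2 640 mm², y = 140 mm, Ī = 10 648 000 mm⁴.
Top plate: 60 × 10, A = 600 mm², y = 255 mm, Ī = 5 000 mm⁴.
Centroid: ȳ = ΣA·y / ΣA = 64.686 mm.
Transfer each piece to the horizontal centroidal axis using Ī + A·d² with d = y − 64.686:
  bottom plate: d = -49.686 mm → contributes +16 025 010 mm⁴
  web plate: d = 75.314 mm → contributes +25 622 789 mm⁴
  top plate: d = 190.31 mm → contributes +21 736 757 mm⁴
Total I = 63 384 557 mm⁴.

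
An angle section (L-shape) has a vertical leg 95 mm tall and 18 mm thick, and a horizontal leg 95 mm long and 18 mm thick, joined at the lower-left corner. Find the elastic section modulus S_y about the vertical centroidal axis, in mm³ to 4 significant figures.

S_y ≈ 3.797 × 10⁴ mm³

Decompose the section into non-overlapping parts with the origin at the bottom-left of its bounding rectangle.
Vertical leg: 18 × 95, A = 1 710 mm², x = 9 mm, Ī = 46 170 mm⁴.
Horizontal leg (remainder): 77 × 18, A = 1 386 mm², x = 56.5 mm, Ī = 684 800 mm⁴.
Centroid: x̄ = ΣA·x / ΣA = 30.2645 mm.
Transfer each piece to the vertical centroidal axis using Ī + A·d² with d = x − 30.2645:
  vertical leg: d = -21.2645 mm → contributes +819 399 mm⁴
  horizontal leg (remainder): d = 26.2355 mm → contributes +1 638 783 mm⁴
Total I = 2 458 181 mm⁴.
Extreme fibre distance c = 64.7355 mm; S = I/c = 37972.7 mm³.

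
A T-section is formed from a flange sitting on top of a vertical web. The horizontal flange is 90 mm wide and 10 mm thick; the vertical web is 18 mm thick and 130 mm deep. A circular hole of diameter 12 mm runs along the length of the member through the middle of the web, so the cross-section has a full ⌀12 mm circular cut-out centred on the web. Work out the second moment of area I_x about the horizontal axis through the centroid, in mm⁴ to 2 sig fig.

I_x ≈ 6.4 × 10⁶ mm⁴

Decompose the section into non-overlapping parts with the origin at the bottom-left of its bounding rectangle.
Flange: 90 × 10, A = 900 mm², y = 135 mm, Ī = 7 500 mm⁴.
Web: 18 × 130, A = 2 340 mm², y = 65 mm, Ī = 3 295 500 mm⁴.
Hole (subtracted): ⌀12, A = 113.1 mm², y = 65 mm, Ī = 1 018 mm⁴.
Centroid: ȳ = ΣA·y / ΣA = 85.15 mm.
Transfer each piece to the horizontal axis through the centroid using Ī + A·d² with d = y − 85.15:
  flange: d = 49.85 mm → contributes +2 244 224 mm⁴
  web: d = -20.15 mm → contributes +4 245 379 mm⁴
  hole: d = -20.15 mm → contributes −46 928 mm⁴
Total I = 6 442 675 mm⁴.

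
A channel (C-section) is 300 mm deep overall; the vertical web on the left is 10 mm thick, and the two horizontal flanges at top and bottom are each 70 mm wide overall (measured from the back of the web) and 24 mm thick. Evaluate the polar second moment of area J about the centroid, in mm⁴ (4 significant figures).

Split into non-overlapping primitives; take the origin at the lower-left of the bounding box.
Web: 10 × 300, A = 3 000 mm², y = 150 mm, Ī = 22 500 000 mm⁴.
Top flange (beyond web): 60 × 24, A = 1 440 mm², y = 288 mm, Ī = 69 120 mm⁴.
Bottom flange (beyond web): 60 × 24, A = 1 440 mm², y = 12 mm, Ī = 69 120 mm⁴.
By symmetry the centroid is at mid-height, ȳ = 150 mm.
Transfer each piece to the centroidal x-axis using Ī + A·d² with d = y − 150:
  web: d = 0 mm → contributes +22 500 000 mm⁴
  top flange (beyond web): d = 138 mm → contributes +27 492 480 mm⁴
  bottom flange (beyond web): d = -138 mm → contributes +27 492 480 mm⁴
Total I = 77 484 960 mm⁴.
For the y-axis: x̄ = 22.1429 mm.
Repeating about the centroidal y-axis gives I_y = 2 689 000 mm⁴.
Polar second moment: J = I_x + I_y = 80 173 960 mm⁴.

J ≈ 8.017 × 10⁷ mm⁴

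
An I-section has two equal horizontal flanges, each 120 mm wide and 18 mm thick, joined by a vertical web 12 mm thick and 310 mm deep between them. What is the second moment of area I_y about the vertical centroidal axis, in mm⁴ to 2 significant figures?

I_y ≈ 5.2 × 10⁶ mm⁴

Decompose the section into non-overlapping parts with the origin at the bottom-left of its bounding rectangle.
Bottom flange: 120 × 18, A = 2 160 mm², x = 60 mm, Ī = 2 592 000 mm⁴.
Web: 12 × 310, A = 3 720 mm², x = 60 mm, Ī = 44 640 mm⁴.
Top flange: 120 × 18, A = 2 160 mm², x = 60 mm, Ī = 2 592 000 mm⁴.
By symmetry the centroid is at mid-width, x̄ = 60 mm.
All pieces are centred on the vertical centroidal axis, so I = ΣĪ = 5 228 640 mm⁴.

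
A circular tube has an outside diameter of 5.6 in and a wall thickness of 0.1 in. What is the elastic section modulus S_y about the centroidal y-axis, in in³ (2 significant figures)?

Decompose the section into non-overlapping parts with the origin at the bottom-left of its bounding rectangle.
Outer circle: ⌀5.6, A = 24.63 in², x = 2.8 in, Ī = 48.27 in⁴.
Bore (subtracted): ⌀5.4, A = 22.9 in², x = 2.8 in, Ī = 41.74 in⁴.
By symmetry the centroid is at mid-width, x̄ = 2.8 in.
All pieces are centred on the centroidal y-axis, so I = ΣĪ (holes subtracted) = 6.536 in⁴.
Extreme fibre distance c = 2.8 in; S = I/c = 2.334 in³.

S_y ≈ 2.3 in³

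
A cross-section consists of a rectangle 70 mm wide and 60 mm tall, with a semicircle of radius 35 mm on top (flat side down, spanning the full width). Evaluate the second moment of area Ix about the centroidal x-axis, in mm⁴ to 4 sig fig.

Split into non-overlapping primitives; take the origin at the lower-left of the bounding box.
Rectangular body: 70 × 60, A = 4 200 mm², y = 30 mm, Ī = 1 260 000 mm⁴.
Semicircular cap: semicircle r = 35, A = 1924.23 mm², y = 74.8545 mm, Ī = 164 704 mm⁴.
Centroid: ȳ = ΣA·y / ΣA = 44.0932 mm.
Transfer each piece to the centroidal x-axis using Ī + A·d² with d = y − 44.0932:
  rectangular body: d = -14.0932 mm → contributes +2 094 200 mm⁴
  semicircular cap: d = 30.7612 mm → contributes +1 985 509 mm⁴
Total I = 4 079 709 mm⁴.

Ix ≈ 4.080 × 10⁶ mm⁴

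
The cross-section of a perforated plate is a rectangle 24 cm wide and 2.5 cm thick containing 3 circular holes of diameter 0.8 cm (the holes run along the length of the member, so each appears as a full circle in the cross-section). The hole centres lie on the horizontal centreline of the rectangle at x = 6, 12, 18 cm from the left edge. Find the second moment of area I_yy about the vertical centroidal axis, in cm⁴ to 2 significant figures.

I_yy ≈ 2800 cm⁴

Treat the section as a set of non-overlapping primitives; coordinates are from the bounding-box lower-left.
Plate: 24 × 2.5, A = 60 cm², x = 12 cm, Ī = 2 880 cm⁴.
Hole 1 (subtracted): ⌀0.8, A = 0.5027 cm², x = 6 cm, Ī = 0.02011 cm⁴.
Hole 2 (subtracted): ⌀0.8, A = 0.5027 cm², x = 12 cm, Ī = 0.02011 cm⁴.
Hole 3 (subtracted): ⌀0.8, A = 0.5027 cm², x = 18 cm, Ī = 0.02011 cm⁴.
By symmetry the centroid is at mid-width, x̄ = 12 cm.
Transfer each piece to the vertical centroidal axis using Ī + A·d² with d = x − 12:
  plate: d = 0 cm → contributes +2 880 cm⁴
  hole 1: d = -6 cm → contributes −18.12 cm⁴
  hole 2: d = 0 cm → contributes −0.02011 cm⁴
  hole 3: d = 6 cm → contributes −18.12 cm⁴
Total I = 2 844 cm⁴.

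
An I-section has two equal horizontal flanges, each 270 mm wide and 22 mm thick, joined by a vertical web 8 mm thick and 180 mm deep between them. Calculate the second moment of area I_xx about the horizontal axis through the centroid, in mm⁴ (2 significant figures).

I_xx ≈ 1.3 × 10⁸ mm⁴

Treat the section as a set of non-overlapping primitives; coordinates are from the bounding-box lower-left.
Bottom flange: 270 × 22, A = 5 940 mm², y = 11 mm, Ī = 239 580 mm⁴.
Web: 8 × 180, A = 1 440 mm², y = 112 mm, Ī = 3 888 000 mm⁴.
Top flange: 270 × 22, A = 5 940 mm², y = 213 mm, Ī = 239 580 mm⁴.
By symmetry the centroid is at mid-height, ȳ = 112 mm.
Transfer each piece to the horizontal axis through the centroid using Ī + A·d² with d = y − 112:
  bottom flange: d = -101 mm → contributes +60 833 520 mm⁴
  web: d = 0 mm → contributes +3 888 000 mm⁴
  top flange: d = 101 mm → contributes +60 833 520 mm⁴
Total I = 125 555 040 mm⁴.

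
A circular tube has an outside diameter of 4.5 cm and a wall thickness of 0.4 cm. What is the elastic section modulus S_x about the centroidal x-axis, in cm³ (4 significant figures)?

Treat the section as a set of non-overlapping primitives; coordinates are from the bounding-box lower-left.
Outer circle: ⌀4.5, A = 15.9043 cm², y = 2.25 cm, Ī = 20.1289 cm⁴.
Bore (subtracted): ⌀3.7, A = 10.7521 cm², y = 2.25 cm, Ī = 9.19977 cm⁴.
By symmetry the centroid is at mid-height, ȳ = 2.25 cm.
All pieces are centred on the centroidal x-axis, so I = ΣĪ (holes subtracted) = 10.9291 cm⁴.
Extreme fibre distance c = 2.25 cm; S = I/c = 4.85739 cm³.

S_x ≈ 4.857 cm³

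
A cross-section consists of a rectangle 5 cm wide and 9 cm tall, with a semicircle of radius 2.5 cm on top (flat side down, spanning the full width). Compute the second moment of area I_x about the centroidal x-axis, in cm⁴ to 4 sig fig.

Split into non-overlapping primitives; take the origin at the lower-left of the bounding box.
Rectangular body: 5 × 9, A = 45 cm², y = 4.5 cm, Ī = 303.75 cm⁴.
Semicircular cap: semicircle r = 2.5, A = 9.81748 cm², y = 10.061 cm, Ī = 4.28738 cm⁴.
Centroid: ȳ = ΣA·y / ΣA = 5.49595 cm.
Transfer each piece to the centroidal x-axis using Ī + A·d² with d = y − 5.49595:
  rectangular body: d = -0.995947 cm → contributes +348.386 cm⁴
  semicircular cap: d = 4.56509 cm → contributes +208.884 cm⁴
Total I = 557.27 cm⁴.

I_x ≈ 557.3 cm⁴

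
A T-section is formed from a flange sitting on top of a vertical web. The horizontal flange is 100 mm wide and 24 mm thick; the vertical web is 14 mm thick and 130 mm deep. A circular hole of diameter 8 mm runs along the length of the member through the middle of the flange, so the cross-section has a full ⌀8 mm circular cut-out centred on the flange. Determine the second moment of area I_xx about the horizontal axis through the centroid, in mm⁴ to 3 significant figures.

I_xx ≈ 8.76 × 10⁶ mm⁴

Decompose the section into non-overlapping parts with the origin at the bottom-left of its bounding rectangle.
Flange: 100 × 24, A = 2 400 mm², y = 142 mm, Ī = 115 200 mm⁴.
Web: 14 × 130, A = 1 820 mm², y = 65 mm, Ī = 2 563 167 mm⁴.
Hole (subtracted): ⌀8, A = 50.265 mm², y = 142 mm, Ī = 201.06 mm⁴.
Centroid: ȳ = ΣA·y / ΣA = 108.39 mm.
Transfer each piece to the horizontal axis through the centroid using Ī + A·d² with d = y − 108.39:
  flange: d = 33.609 mm → contributes +2 826 132 mm⁴
  web: d = -43.391 mm → contributes +5 989 847 mm⁴
  hole: d = 33.609 mm → contributes −56 979 mm⁴
Total I = 8 759 001 mm⁴.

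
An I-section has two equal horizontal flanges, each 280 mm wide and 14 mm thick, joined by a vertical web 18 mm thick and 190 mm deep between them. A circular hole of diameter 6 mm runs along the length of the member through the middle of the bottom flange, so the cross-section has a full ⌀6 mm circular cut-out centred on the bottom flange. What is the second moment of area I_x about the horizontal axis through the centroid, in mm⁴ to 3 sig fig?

I_x ≈ 9.17 × 10⁷ mm⁴

Break the section into simple shapes (no overlaps), measuring from the bottom-left corner of the bounding box.
Bottom flange: 280 × 14, A = 3 920 mm², y = 7 mm, Ī = 64 027 mm⁴.
Web: 18 × 190, A = 3 420 mm², y = 109 mm, Ī = 10 288 500 mm⁴.
Top flange: 280 × 14, A = 3 920 mm², y = 211 mm, Ī = 64 027 mm⁴.
Hole (subtracted): ⌀6, A = 28.274 mm², y = 7 mm, Ī = 63.617 mm⁴.
Centroid: ȳ = ΣA·y / ΣA = 109.26 mm.
Transfer each piece to the horizontal axis through the centroid using Ī + A·d² with d = y − 109.26:
  bottom flange: d = -102.26 mm → contributes +41 053 300 mm⁴
  web: d = -0.25677 mm → contributes +10 288 725 mm⁴
  top flange: d = 101.74 mm → contributes +40 642 630 mm⁴
  hole: d = -102.26 mm → contributes −295 713 mm⁴
Total I = 91 688 943 mm⁴.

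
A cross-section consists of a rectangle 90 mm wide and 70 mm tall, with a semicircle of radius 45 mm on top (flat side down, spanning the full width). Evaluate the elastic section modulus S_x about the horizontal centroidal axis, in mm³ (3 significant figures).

S_x ≈ 1.49 × 10⁵ mm³

Split into non-overlapping primitives; take the origin at the lower-left of the bounding box.
Rectangular body: 90 × 70, A = 6 300 mm², y = 35 mm, Ī = 2 572 500 mm⁴.
Semicircular cap: semicircle r = 45, A = 3180.9 mm², y = 89.099 mm, Ī = 450 072 mm⁴.
Centroid: ȳ = ΣA·y / ΣA = 53.15 mm.
Transfer each piece to the horizontal centroidal axis using Ī + A·d² with d = y − 53.15:
  rectangular body: d = -18.15 mm → contributes +4 647 923 mm⁴
  semicircular cap: d = 35.948 mm → contributes +4 560 644 mm⁴
Total I = 9 208 567 mm⁴.
Extreme fibre distance c = 61.85 mm; S = I/c = 148 886 mm³.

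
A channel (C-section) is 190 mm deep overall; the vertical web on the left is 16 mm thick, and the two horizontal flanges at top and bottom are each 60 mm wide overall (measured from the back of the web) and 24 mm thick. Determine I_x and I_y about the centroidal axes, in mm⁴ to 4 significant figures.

Decompose the section into non-overlapping parts with the origin at the bottom-left of its bounding rectangle.
Web: 16 × 190, A = 3 040 mm², y = 95 mm, Ī = 9 145 333 mm⁴.
Top flange (beyond web): 44 × 24, A = 1 056 mm², y = 178 mm, Ī = 50 688 mm⁴.
Bottom flange (beyond web): 44 × 24, A = 1 056 mm², y = 12 mm, Ī = 50 688 mm⁴.
By symmetry the centroid is at mid-height, ȳ = 95 mm.
Transfer each piece to the centroidal x-axis using Ī + A·d² with d = y − 95:
  web: d = 0 mm → contributes +9 145 333 mm⁴
  top flange (beyond web): d = 83 mm → contributes +7 325 472 mm⁴
  bottom flange (beyond web): d = -83 mm → contributes +7 325 472 mm⁴
Total I = 23 796 277 mm⁴.
For the y-axis: x̄ = 20.2981 mm.
Repeating about the centroidal y-axis gives I_y = 1 527 179 mm⁴.

I_x ≈ 2.380 × 10⁷ mm⁴, I_y ≈ 1.527 × 10⁶ mm⁴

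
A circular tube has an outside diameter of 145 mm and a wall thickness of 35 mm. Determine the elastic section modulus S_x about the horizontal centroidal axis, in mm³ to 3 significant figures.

Break the section into simple shapes (no overlaps), measuring from the bottom-left corner of the bounding box.
Outer circle: ⌀145, A = 16 513 mm², y = 72.5 mm, Ī = 21 699 109 mm⁴.
Bore (subtracted): ⌀75, A = 4417.9 mm², y = 72.5 mm, Ī = 1 553 156 mm⁴.
By symmetry the centroid is at mid-height, ȳ = 72.5 mm.
All pieces are centred on the horizontal centroidal axis, so I = ΣĪ (holes subtracted) = 20 145 954 mm⁴.
Extreme fibre distance c = 72.5 mm; S = I/c = 277 875 mm³.

S_x ≈ 2.78 × 10⁵ mm³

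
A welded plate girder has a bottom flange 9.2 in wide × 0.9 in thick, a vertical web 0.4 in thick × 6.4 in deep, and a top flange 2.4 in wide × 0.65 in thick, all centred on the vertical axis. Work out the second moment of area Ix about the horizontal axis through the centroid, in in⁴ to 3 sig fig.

Ix ≈ 89.8 in⁴

Decompose the section into non-overlapping parts with the origin at the bottom-left of its bounding rectangle.
Bottom plate: 9.2 × 0.9, A = 8.28 in², y = 0.45 in, Ī = 0.5589 in⁴.
Web plate: 0.4 × 6.4, A = 2.56 in², y = 4.1 in, Ī = 8.7381 in⁴.
Top plate: 2.4 × 0.65, A = 1.56 in², y = 7.625 in, Ī = 0.054925 in⁴.
Centroid: ȳ = ΣA·y / ΣA = 2.1062 in.
Transfer each piece to the horizontal axis through the centroid using Ī + A·d² with d = y − 2.1062:
  bottom plate: d = -1.6562 in → contributes +23.271 in⁴
  web plate: d = 1.9938 in → contributes +18.915 in⁴
  top plate: d = 5.5188 in → contributes +47.568 in⁴
Total I = 89.754 in⁴.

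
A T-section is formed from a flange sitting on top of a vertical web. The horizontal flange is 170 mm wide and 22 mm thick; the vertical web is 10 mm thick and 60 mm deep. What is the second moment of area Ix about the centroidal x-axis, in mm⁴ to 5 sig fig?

Ix ≈ 1.2000 × 10⁶ mm⁴

Break the section into simple shapes (no overlaps), measuring from the bottom-left corner of the bounding box.
Flange: 170 × 22, A = 3 740 mm², y = 71 mm, Ī = 150846.7 mm⁴.
Web: 10 × 60, A = 600 mm², y = 30 mm, Ī = 180 000 mm⁴.
Centroid: ȳ = ΣA·y / ΣA = 65.3318 mm.
Transfer each piece to the centroidal x-axis using Ī + A·d² with d = y − 65.3318:
  flange: d = 5.668203 mm → contributes +271007.3 mm⁴
  web: d = -35.3318 mm → contributes +929001.5 mm⁴
Total I = 1 200 009 mm⁴.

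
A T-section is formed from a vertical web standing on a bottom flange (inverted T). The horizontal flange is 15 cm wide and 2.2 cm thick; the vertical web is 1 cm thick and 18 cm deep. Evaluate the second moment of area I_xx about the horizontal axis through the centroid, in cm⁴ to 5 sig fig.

Decompose the section into non-overlapping parts with the origin at the bottom-left of its bounding rectangle.
Flange: 15 × 2.2, A = 33 cm², y = 1.1 cm, Ī = 13.31 cm⁴.
Web: 1 × 18, A = 18 cm², y = 11.2 cm, Ī = 486 cm⁴.
Centroid: ȳ = ΣA·y / ΣA = 4.664706 cm.
Transfer each piece to the horizontal axis through the centroid using Ī + A·d² with d = y − 4.664706:
  flange: d = -3.564706 cm → contributes +432.6452 cm⁴
  web: d = 6.535294 cm → contributes +1254.781 cm⁴
Total I = 1687.426 cm⁴.

I_xx ≈ 1687.4 cm⁴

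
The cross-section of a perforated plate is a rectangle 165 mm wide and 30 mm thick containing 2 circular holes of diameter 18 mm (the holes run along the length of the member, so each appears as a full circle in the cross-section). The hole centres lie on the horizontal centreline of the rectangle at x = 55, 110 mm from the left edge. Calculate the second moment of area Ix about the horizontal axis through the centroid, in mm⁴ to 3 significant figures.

Break the section into simple shapes (no overlaps), measuring from the bottom-left corner of the bounding box.
Plate: 165 × 30, A = 4 950 mm², y = 15 mm, Ī = 371 250 mm⁴.
Hole 1 (subtracted): ⌀18, A = 254.47 mm², y = 15 mm, Ī = 5 153 mm⁴.
Hole 2 (subtracted): ⌀18, A = 254.47 mm², y = 15 mm, Ī = 5 153 mm⁴.
By symmetry the centroid is at mid-height, ȳ = 15 mm.
All pieces are centred on the horizontal axis through the centroid, so I = ΣĪ (holes subtracted) = 360 944 mm⁴.

Ix ≈ 3.61 × 10⁵ mm⁴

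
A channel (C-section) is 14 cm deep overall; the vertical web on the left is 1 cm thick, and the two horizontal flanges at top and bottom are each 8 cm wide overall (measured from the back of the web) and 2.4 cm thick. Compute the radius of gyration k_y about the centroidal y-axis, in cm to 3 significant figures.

k_y ≈ 2.50 cm

Decompose the section into non-overlapping parts with the origin at the bottom-left of its bounding rectangle.
Web: 1 × 14, A = 14 cm², x = 0.5 cm, Ī = 1.1667 cm⁴.
Top flange (beyond web): 7 × 2.4, A = 16.8 cm², x = 4.5 cm, Ī = 68.6 cm⁴.
Bottom flange (beyond web): 7 × 2.4, A = 16.8 cm², x = 4.5 cm, Ī = 68.6 cm⁴.
Centroid: x̄ = ΣA·x / ΣA = 3.3235 cm.
Transfer each piece to the centroidal y-axis using Ī + A·d² with d = x − 3.3235:
  web: d = -2.8235 cm → contributes +112.78 cm⁴
  top flange (beyond web): d = 1.1765 cm → contributes +91.853 cm⁴
  bottom flange (beyond web): d = 1.1765 cm → contributes +91.853 cm⁴
Total I = 296.48 cm⁴.
Radius of gyration: k = √(I/A) = √(296.48 / 47.6) = 2.4957 cm.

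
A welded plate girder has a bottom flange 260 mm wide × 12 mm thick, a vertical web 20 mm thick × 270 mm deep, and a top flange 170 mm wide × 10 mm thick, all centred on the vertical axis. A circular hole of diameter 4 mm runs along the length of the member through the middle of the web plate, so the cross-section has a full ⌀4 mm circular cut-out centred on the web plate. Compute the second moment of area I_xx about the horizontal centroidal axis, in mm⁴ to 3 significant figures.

I_xx ≈ 1.24 × 10⁸ mm⁴

Break the section into simple shapes (no overlaps), measuring from the bottom-left corner of the bounding box.
Bottom plate: 260 × 12, A = 3 120 mm², y = 6 mm, Ī = 37 440 mm⁴.
Web plate: 20 × 270, A = 5 400 mm², y = 147 mm, Ī = 32 805 000 mm⁴.
Top plate: 170 × 10, A = 1 700 mm², y = 287 mm, Ī = 14 167 mm⁴.
Hole (subtracted): ⌀4, A = 12.566 mm², y = 147 mm, Ī = 12.566 mm⁴.
Centroid: ȳ = ΣA·y / ΣA = 127.22 mm.
Transfer each piece to the horizontal centroidal axis using Ī + A·d² with d = y − 127.22:
  bottom plate: d = -121.22 mm → contributes +45 882 363 mm⁴
  web plate: d = 19.782 mm → contributes +34 918 096 mm⁴
  top plate: d = 159.78 mm → contributes +43 415 472 mm⁴
  hole: d = 19.782 mm → contributes −4 930 mm⁴
Total I = 124 211 001 mm⁴.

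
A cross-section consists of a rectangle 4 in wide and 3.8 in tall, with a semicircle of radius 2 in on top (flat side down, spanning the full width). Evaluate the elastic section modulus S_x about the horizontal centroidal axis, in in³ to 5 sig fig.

S_x ≈ 17.324 in³

Treat the section as a set of non-overlapping primitives; coordinates are from the bounding-box lower-left.
Rectangular body: 4 × 3.8, A = 15.2 in², y = 1.9 in, Ī = 18.29067 in⁴.
Semicircular cap: semicircle r = 2, A = 6.283185 in², y = 4.648826 in, Ī = 1.756111 in⁴.
Centroid: ȳ = ΣA·y / ΣA = 2.703949 in.
Transfer each piece to the horizontal centroidal axis using Ī + A·d² with d = y − 2.703949:
  rectangular body: d = -0.803949 in → contributes +28.11494 in⁴
  semicircular cap: d = 1.944877 in → contributes +25.52256 in⁴
Total I = 53.6375 in⁴.
Extreme fibre distance c = 3.096051 in; S = I/c = 17.32449 in³.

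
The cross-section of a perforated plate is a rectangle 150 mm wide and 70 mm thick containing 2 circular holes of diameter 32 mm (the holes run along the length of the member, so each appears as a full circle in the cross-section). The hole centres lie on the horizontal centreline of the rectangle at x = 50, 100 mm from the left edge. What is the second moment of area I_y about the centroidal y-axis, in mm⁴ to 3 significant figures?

Treat the section as a set of non-overlapping primitives; coordinates are from the bounding-box lower-left.
Plate: 150 × 70, A = 10 500 mm², x = 75 mm, Ī = 19 687 500 mm⁴.
Hole 1 (subtracted): ⌀32, A = 804.25 mm², x = 50 mm, Ī = 51 472 mm⁴.
Hole 2 (subtracted): ⌀32, A = 804.25 mm², x = 100 mm, Ī = 51 472 mm⁴.
By symmetry the centroid is at mid-width, x̄ = 75 mm.
Transfer each piece to the centroidal y-axis using Ī + A·d² with d = x − 75:
  plate: d = 0 mm → contributes +19 687 500 mm⁴
  hole 1: d = -25 mm → contributes −554 127 mm⁴
  hole 2: d = 25 mm → contributes −554 127 mm⁴
Total I = 18 579 247 mm⁴.

I_y ≈ 1.86 × 10⁷ mm⁴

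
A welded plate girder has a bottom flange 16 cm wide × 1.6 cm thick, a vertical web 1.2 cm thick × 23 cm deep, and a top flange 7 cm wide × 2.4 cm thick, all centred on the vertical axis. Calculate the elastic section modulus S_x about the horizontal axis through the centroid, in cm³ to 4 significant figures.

S_x ≈ 499.4 cm³

Split into non-overlapping primitives; take the origin at the lower-left of the bounding box.
Bottom plate: 16 × 1.6, A = 25.6 cm², y = 0.8 cm, Ī = 5.46133 cm⁴.
Web plate: 1.2 × 23, A = 27.6 cm², y = 13.1 cm, Ī = 1216.7 cm⁴.
Top plate: 7 × 2.4, A = 16.8 cm², y = 25.8 cm, Ī = 8.064 cm⁴.
Centroid: ȳ = ΣA·y / ΣA = 11.6497 cm.
Transfer each piece to the horizontal axis through the centroid using Ī + A·d² with d = y − 11.6497:
  bottom plate: d = -10.8497 cm → contributes +3 019 cm⁴
  web plate: d = 1.45029 cm → contributes +1274.75 cm⁴
  top plate: d = 14.1503 cm → contributes +3371.94 cm⁴
Total I = 7665.69 cm⁴.
Extreme fibre distance c = 15.3503 cm; S = I/c = 499.384 cm³.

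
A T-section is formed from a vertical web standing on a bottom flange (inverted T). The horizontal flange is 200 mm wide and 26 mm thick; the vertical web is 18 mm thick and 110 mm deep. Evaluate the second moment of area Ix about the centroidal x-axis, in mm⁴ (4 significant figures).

Split into non-overlapping primitives; take the origin at the lower-left of the bounding box.
Flange: 200 × 26, A = 5 200 mm², y = 13 mm, Ī = 292 933 mm⁴.
Web: 18 × 110, A = 1 980 mm², y = 81 mm, Ī = 1 996 500 mm⁴.
Centroid: ȳ = ΣA·y / ΣA = 31.7521 mm.
Transfer each piece to the centroidal x-axis using Ī + A·d² with d = y − 31.7521:
  flange: d = -18.7521 mm → contributes +2 121 466 mm⁴
  web: d = 49.2479 mm → contributes +6 798 706 mm⁴
Total I = 8 920 172 mm⁴.

Ix ≈ 8.920 × 10⁶ mm⁴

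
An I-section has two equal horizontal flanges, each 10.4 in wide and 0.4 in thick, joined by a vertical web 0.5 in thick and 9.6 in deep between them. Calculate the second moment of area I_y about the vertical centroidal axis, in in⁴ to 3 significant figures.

I_y ≈ 75.1 in⁴

Treat the section as a set of non-overlapping primitives; coordinates are from the bounding-box lower-left.
Bottom flange: 10.4 × 0.4, A = 4.16 in², x = 5.2 in, Ī = 37.495 in⁴.
Web: 0.5 × 9.6, A = 4.8 in², x = 5.2 in, Ī = 0.1 in⁴.
Top flange: 10.4 × 0.4, A = 4.16 in², x = 5.2 in, Ī = 37.495 in⁴.
By symmetry the centroid is at mid-width, x̄ = 5.2 in.
All pieces are centred on the vertical centroidal axis, so I = ΣĪ = 75.091 in⁴.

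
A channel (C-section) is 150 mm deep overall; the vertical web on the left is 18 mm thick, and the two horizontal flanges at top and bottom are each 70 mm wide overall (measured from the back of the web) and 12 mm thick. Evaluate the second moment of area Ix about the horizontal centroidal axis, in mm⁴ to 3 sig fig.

Ix ≈ 1.10 × 10⁷ mm⁴

Break the section into simple shapes (no overlaps), measuring from the bottom-left corner of the bounding box.
Web: 18 × 150, A = 2 700 mm², y = 75 mm, Ī = 5 062 500 mm⁴.
Top flange (beyond web): 52 × 12, A = 624 mm², y = 144 mm, Ī = 7 488 mm⁴.
Bottom flange (beyond web): 52 × 12, A = 624 mm², y = 6 mm, Ī = 7 488 mm⁴.
By symmetry the centroid is at mid-height, ȳ = 75 mm.
Transfer each piece to the horizontal centroidal axis using Ī + A·d² with d = y − 75:
  web: d = 0 mm → contributes +5 062 500 mm⁴
  top flange (beyond web): d = 69 mm → contributes +2 978 352 mm⁴
  bottom flange (beyond web): d = -69 mm → contributes +2 978 352 mm⁴
Total I = 11 019 204 mm⁴.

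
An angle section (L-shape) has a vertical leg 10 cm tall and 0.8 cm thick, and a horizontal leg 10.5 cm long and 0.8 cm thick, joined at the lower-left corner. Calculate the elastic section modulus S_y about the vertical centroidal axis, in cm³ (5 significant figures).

Decompose the section into non-overlapping parts with the origin at the bottom-left of its bounding rectangle.
Vertical leg: 0.8 × 10, A = 8 cm², x = 0.4 cm, Ī = 0.4266667 cm⁴.
Horizontal leg (remainder): 9.7 × 0.8, A = 7.76 cm², x = 5.65 cm, Ī = 60.84487 cm⁴.
Centroid: x̄ = ΣA·x / ΣA = 2.985025 cm.
Transfer each piece to the vertical centroidal axis using Ī + A·d² with d = x − 2.985025:
  vertical leg: d = -2.585025 cm → contributes +53.88552 cm⁴
  horizontal leg (remainder): d = 2.664975 cm → contributes +115.9571 cm⁴
Total I = 169.8426 cm⁴.
Extreme fibre distance c = 7.514975 cm; S = I/c = 22.60056 cm³.

S_y ≈ 22.601 cm³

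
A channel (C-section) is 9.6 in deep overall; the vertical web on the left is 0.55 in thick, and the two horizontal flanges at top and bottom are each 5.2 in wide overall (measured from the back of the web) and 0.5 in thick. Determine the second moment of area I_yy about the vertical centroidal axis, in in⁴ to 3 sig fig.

Treat the section as a set of non-overlapping primitives; coordinates are from the bounding-box lower-left.
Web: 0.55 × 9.6, A = 5.28 in², x = 0.275 in, Ī = 0.1331 in⁴.
Top flange (beyond web): 4.65 × 0.5, A = 2.325 in², x = 2.875 in, Ī = 4.1894 in⁴.
Bottom flange (beyond web): 4.65 × 0.5, A = 2.325 in², x = 2.875 in, Ī = 4.1894 in⁴.
Centroid: x̄ = ΣA·x / ΣA = 1.4925 in.
Transfer each piece to the vertical centroidal axis using Ī + A·d² with d = x − 1.4925:
  web: d = -1.2175 in → contributes +7.96 in⁴
  top flange (beyond web): d = 1.3825 in → contributes +8.633 in⁴
  bottom flange (beyond web): d = 1.3825 in → contributes +8.633 in⁴
Total I = 25.226 in⁴.

I_yy ≈ 25.2 in⁴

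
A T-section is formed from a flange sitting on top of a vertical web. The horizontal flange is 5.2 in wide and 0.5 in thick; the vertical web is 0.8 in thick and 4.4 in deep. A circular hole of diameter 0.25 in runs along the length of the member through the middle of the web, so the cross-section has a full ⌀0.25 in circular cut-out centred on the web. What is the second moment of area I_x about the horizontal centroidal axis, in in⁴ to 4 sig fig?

Treat the section as a set of non-overlapping primitives; coordinates are from the bounding-box lower-left.
Flange: 5.2 × 0.5, A = 2.6 in², y = 4.65 in, Ī = 0.0541667 in⁴.
Web: 0.8 × 4.4, A = 3.52 in², y = 2.2 in, Ī = 5.67893 in⁴.
Hole (subtracted): ⌀0.25, A = 0.0490874 in², y = 2.2 in, Ī = 0.000191748 in⁴.
Centroid: ȳ = ΣA·y / ΣA = 3.24927 in.
Transfer each piece to the horizontal centroidal axis using Ī + A·d² with d = y − 3.24927:
  flange: d = 1.40073 in → contributes +5.15551 in⁴
  web: d = -1.04927 in → contributes +9.55431 in⁴
  hole: d = -1.04927 in → contributes −0.0542349 in⁴
Total I = 14.6556 in⁴.

I_x ≈ 14.66 in⁴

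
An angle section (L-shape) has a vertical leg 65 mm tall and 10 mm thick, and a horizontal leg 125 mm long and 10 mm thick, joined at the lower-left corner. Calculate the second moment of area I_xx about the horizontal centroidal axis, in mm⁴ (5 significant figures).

I_xx ≈ 5.5249 × 10⁵ mm⁴

Break the section into simple shapes (no overlaps), measuring from the bottom-left corner of the bounding box.
Vertical leg: 10 × 65, A = 650 mm², y = 32.5 mm, Ī = 228854.2 mm⁴.
Horizontal leg (remainder): 115 × 10, A = 1 150 mm², y = 5 mm, Ī = 9583.333 mm⁴.
Centroid: ȳ = ΣA·y / ΣA = 14.93056 mm.
Transfer each piece to the horizontal centroidal axis using Ī + A·d² with d = y − 14.93056:
  vertical leg: d = 17.56944 mm → contributes +429499.7 mm⁴
  horizontal leg (remainder): d = -9.930556 mm → contributes +122991.7 mm⁴
Total I = 552491.3 mm⁴.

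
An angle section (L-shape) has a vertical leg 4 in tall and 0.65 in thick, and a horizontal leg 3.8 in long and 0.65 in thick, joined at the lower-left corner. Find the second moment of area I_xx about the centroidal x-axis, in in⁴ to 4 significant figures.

I_xx ≈ 6.752 in⁴

Break the section into simple shapes (no overlaps), measuring from the bottom-left corner of the bounding box.
Vertical leg: 0.65 × 4, A = 2.6 in², y = 2 in, Ī = 3.46667 in⁴.
Horizontal leg (remainder): 3.15 × 0.65, A = 2.0475 in², y = 0.325 in, Ī = 0.0720891 in⁴.
Centroid: ȳ = ΣA·y / ΣA = 1.26206 in.
Transfer each piece to the centroidal x-axis using Ī + A·d² with d = y − 1.26206:
  vertical leg: d = 0.737937 in → contributes +4.8825 in⁴
  horizontal leg (remainder): d = -0.937063 in → contributes +1.86997 in⁴
Total I = 6.75247 in⁴.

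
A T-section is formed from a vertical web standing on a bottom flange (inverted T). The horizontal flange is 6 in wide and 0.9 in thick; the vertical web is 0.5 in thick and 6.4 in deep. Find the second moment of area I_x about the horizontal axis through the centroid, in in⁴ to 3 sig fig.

Break the section into simple shapes (no overlaps), measuring from the bottom-left corner of the bounding box.
Flange: 6 × 0.9, A = 5.4 in², y = 0.45 in, Ī = 0.3645 in⁴.
Web: 0.5 × 6.4, A = 3.2 in², y = 4.1 in, Ī = 10.923 in⁴.
Centroid: ȳ = ΣA·y / ΣA = 1.8081 in.
Transfer each piece to the horizontal axis through the centroid using Ī + A·d² with d = y − 1.8081:
  flange: d = -1.3581 in → contributes +10.325 in⁴
  web: d = 2.2919 in → contributes +27.731 in⁴
Total I = 38.056 in⁴.

I_x ≈ 38.1 in⁴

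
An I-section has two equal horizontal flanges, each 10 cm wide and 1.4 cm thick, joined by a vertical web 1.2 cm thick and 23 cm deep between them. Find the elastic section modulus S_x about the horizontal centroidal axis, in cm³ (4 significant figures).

S_x ≈ 417.7 cm³

Treat the section as a set of non-overlapping primitives; coordinates are from the bounding-box lower-left.
Bottom flange: 10 × 1.4, A = 14 cm², y = 0.7 cm, Ī = 2.28667 cm⁴.
Web: 1.2 × 23, A = 27.6 cm², y = 12.9 cm, Ī = 1216.7 cm⁴.
Top flange: 10 × 1.4, A = 14 cm², y = 25.1 cm, Ī = 2.28667 cm⁴.
By symmetry the centroid is at mid-height, ȳ = 12.9 cm.
Transfer each piece to the horizontal centroidal axis using Ī + A·d² with d = y − 12.9:
  bottom flange: d = -12.2 cm → contributes +2086.05 cm⁴
  web: d = 0 cm → contributes +1216.7 cm⁴
  top flange: d = 12.2 cm → contributes +2086.05 cm⁴
Total I = 5388.79 cm⁴.
Extreme fibre distance c = 12.9 cm; S = I/c = 417.736 cm³.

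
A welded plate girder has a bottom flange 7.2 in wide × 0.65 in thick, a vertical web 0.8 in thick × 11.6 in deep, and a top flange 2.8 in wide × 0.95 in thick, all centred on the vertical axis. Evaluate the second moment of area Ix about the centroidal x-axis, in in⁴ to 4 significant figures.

Ix ≈ 376.1 in⁴

Treat the section as a set of non-overlapping primitives; coordinates are from the bounding-box lower-left.
Bottom plate: 7.2 × 0.65, A = 4.68 in², y = 0.325 in, Ī = 0.164775 in⁴.
Web plate: 0.8 × 11.6, A = 9.28 in², y = 6.45 in, Ī = 104.06 in⁴.
Top plate: 2.8 × 0.95, A = 2.66 in², y = 12.725 in, Ī = 0.200054 in⁴.
Centroid: ȳ = ΣA·y / ΣA = 5.72957 in.
Transfer each piece to the centroidal x-axis using Ī + A·d² with d = y − 5.72957:
  bottom plate: d = -5.40457 in → contributes +136.865 in⁴
  web plate: d = 0.720427 in → contributes +108.876 in⁴
  top plate: d = 6.99543 in → contributes +130.37 in⁴
Total I = 376.111 in⁴.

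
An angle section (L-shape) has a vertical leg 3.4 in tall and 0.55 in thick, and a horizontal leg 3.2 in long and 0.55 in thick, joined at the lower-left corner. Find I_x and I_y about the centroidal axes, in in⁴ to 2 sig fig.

I_x ≈ 3.5 in⁴, I_y ≈ 3.0 in⁴

Break the section into simple shapes (no overlaps), measuring from the bottom-left corner of the bounding box.
Vertical leg: 0.55 × 3.4, A = 1.87 in², y = 1.7 in, Ī = 1.801 in⁴.
Horizontal leg (remainder): 2.65 × 0.55, A = 1.458 in², y = 0.275 in, Ī = 0.03674 in⁴.
Centroid: ȳ = ΣA·y / ΣA = 1.076 in.
Transfer each piece to the centroidal x-axis using Ī + A·d² with d = y − 1.076:
  vertical leg: d = 0.6242 in → contributes +2.53 in⁴
  horizontal leg (remainder): d = -0.8008 in → contributes +0.9715 in⁴
Total I = 3.501 in⁴.
For the y-axis: x̄ = 0.9758 in.
Repeating about the centroidal y-axis gives I_y = 2.997 in⁴.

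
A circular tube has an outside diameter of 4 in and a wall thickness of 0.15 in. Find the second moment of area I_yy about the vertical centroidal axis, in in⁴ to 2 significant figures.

Treat the section as a set of non-overlapping primitives; coordinates are from the bounding-box lower-left.
Outer circle: ⌀4, A = 12.57 in², x = 2 in, Ī = 12.57 in⁴.
Bore (subtracted): ⌀3.7, A = 10.75 in², x = 2 in, Ī = 9.2 in⁴.
By symmetry the centroid is at mid-width, x̄ = 2 in.
All pieces are centred on the vertical centroidal axis, so I = ΣĪ (holes subtracted) = 3.367 in⁴.

I_yy ≈ 3.4 in⁴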